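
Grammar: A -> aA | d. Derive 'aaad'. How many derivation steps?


Derivation: A => aA => aaA => aaaA => aaad
Steps: 4


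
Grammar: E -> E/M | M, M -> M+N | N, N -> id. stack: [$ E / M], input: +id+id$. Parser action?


'+' can extend M; shift to build M -> M+N
Action: shift


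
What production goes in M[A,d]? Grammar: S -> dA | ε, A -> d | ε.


For [A, d]: 'd' ∈ FIRST(d)
Entry: A -> d


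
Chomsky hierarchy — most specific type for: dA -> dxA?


LHS has context (more than one symbol) and |LHS| ≤ |RHS|
Classification: Type 1 (Context-Sensitive)


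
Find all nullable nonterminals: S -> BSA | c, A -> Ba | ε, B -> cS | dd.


A nonterminal is nullable iff some alternative derives ε (directly, or every symbol in it is nullable)
Nullable: {A}


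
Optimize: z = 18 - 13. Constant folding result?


18 - 13 = 5 at compile time
Optimized: z = 5


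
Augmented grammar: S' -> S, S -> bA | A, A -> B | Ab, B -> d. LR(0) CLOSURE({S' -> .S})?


Start: S' -> .S
For each item with dot before a nonterminal B, add B -> .γ for every B-production
Closure: [S' -> .S, S -> .bA, S -> .A, A -> .B, A -> .Ab, B -> .d]


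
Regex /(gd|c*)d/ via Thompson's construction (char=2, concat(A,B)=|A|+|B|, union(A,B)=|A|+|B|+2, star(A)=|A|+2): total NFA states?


Syntax tree has 4 char leaf(s), 1 union(s), 1 star(s)
chars contribute 4×2 = 8; each union adds +2; each star adds +2
Total: 8 + 2 + 2 = 12 states


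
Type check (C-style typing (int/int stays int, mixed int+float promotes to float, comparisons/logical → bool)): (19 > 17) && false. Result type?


Operand types: bool && bool
Rule: logical operators take bool operands and yield bool
Result type: bool


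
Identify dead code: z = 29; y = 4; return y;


z is assigned but never read
Dead: 'z = 29'


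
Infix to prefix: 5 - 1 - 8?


left-to-right (same/higher precedence on left): tree is (- (- 5 1) 8)
Prefix: - - 5 1 8


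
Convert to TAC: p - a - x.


Break into single-operator statements:
t1 = p - a
t2 = t1 - x


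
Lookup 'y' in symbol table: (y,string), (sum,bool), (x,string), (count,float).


Lookup 'y' → type string


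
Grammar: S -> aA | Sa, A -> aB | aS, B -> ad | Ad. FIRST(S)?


Per alternative of S: FIRST(aA) = {a}; FIRST(Sa) = {a}
FIRST(S) = {a}


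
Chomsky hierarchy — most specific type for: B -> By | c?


Left-linear: every RHS is a terminal or one nonterminal followed by a terminal
Classification: Type 3 (Regular)


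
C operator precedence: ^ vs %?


'%' is multiplicative (level 10); '^' is bitwise XOR (level 4)
Higher level binds tighter
'%' has higher precedence than '^'


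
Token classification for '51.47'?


Pattern: digits with a decimal point
Type: FLOAT_LITERAL


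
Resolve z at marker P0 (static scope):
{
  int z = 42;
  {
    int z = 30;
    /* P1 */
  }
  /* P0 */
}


z declared in the same block as P0
z = 42


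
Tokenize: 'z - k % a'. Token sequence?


Scan left to right, longest-match per lexeme
Tokens: ID(z), OP(-), ID(k), OP(%), ID(a)


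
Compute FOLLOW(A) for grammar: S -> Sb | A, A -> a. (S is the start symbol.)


$ ∈ FOLLOW(S). For each A -> αBβ: add FIRST(β)\{ε} to FOLLOW(B); if β nullable, add FOLLOW(A).
FOLLOW(A) = {$, b}


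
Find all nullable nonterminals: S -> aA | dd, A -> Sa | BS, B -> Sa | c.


A nonterminal is nullable iff some alternative derives ε (directly, or every symbol in it is nullable)
Nullable: {}


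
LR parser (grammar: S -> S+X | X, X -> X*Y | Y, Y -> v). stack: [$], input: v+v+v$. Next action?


no handle on stack; shift 'v'
Action: shift


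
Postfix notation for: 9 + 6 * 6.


* has higher precedence, evaluate 6*6 first
Postfix: 9 6 6 * +


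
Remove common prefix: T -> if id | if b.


Common prefix: 'if'
Factored: T -> if T', T' -> id | b


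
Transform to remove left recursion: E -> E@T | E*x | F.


Left-recursive alternatives: E@T, E*x; non-recursive: F
Introduce E': E -> FE', E' -> @TE' | *xE' | ε


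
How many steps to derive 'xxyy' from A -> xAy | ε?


Derivation: A => xAy => xxAyy => xxyy
Steps: 3


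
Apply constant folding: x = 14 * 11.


14 * 11 = 154 at compile time
Optimized: x = 154


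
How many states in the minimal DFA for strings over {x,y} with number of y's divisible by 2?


Track (count of y) mod 2: states 0..1, accept at 0
Minimal DFA: 2 states


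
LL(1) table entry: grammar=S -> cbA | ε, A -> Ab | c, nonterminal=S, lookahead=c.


For [S, c]: 'c' ∈ FIRST(cbA)
Entry: S -> cbA


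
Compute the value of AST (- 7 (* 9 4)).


Evaluate inner: (* 9 4) = 36
Evaluate root: (- 7 36) = -29
Result: -29


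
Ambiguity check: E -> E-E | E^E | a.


'a-a^a' has two parse trees (no precedence encoded between - and ^)
Ambiguous


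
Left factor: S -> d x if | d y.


Common prefix: 'd'
Factored: S -> d S', S' -> x if | y


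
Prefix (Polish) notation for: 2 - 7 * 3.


'*' binds tighter: tree is (- 2 (* 7 3))
Prefix: - 2 * 7 3


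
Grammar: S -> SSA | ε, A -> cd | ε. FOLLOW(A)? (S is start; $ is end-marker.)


$ ∈ FOLLOW(S). For each A -> αBβ: add FIRST(β)\{ε} to FOLLOW(B); if β nullable, add FOLLOW(A).
FOLLOW(A) = {$, c}


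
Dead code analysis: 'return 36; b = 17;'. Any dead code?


statement follows a return and is unreachable
Dead: 'b = 17'


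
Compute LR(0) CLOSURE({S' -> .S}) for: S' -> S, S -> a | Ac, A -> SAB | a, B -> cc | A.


Start: S' -> .S
For each item with dot before a nonterminal B, add B -> .γ for every B-production
Closure: [S' -> .S, S -> .a, S -> .Ac, A -> .SAB, A -> .a]


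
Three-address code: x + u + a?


Break into single-operator statements:
t1 = x + u
t2 = t1 + a


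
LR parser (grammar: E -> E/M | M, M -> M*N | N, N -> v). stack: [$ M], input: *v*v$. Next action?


shift '*' to continue M -> M*N
Action: shift


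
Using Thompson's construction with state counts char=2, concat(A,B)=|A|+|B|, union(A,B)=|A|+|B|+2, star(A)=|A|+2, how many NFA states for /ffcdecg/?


Syntax tree has 7 char leaf(s), 0 union(s), 0 star(s)
chars contribute 7×2 = 14; each union adds +2; each star adds +2
Total: 14 + 0 + 0 = 14 states


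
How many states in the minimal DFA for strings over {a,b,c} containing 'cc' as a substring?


KMP-style automaton: 2 progress states + 1 absorbing accept = 3
Minimal DFA: 3 states


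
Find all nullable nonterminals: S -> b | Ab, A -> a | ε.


A nonterminal is nullable iff some alternative derives ε (directly, or every symbol in it is nullable)
Nullable: {A}


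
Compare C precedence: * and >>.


'*' is multiplicative (level 10); '>>' is shift (level 8)
Higher level binds tighter
'*' has higher precedence than '>>'


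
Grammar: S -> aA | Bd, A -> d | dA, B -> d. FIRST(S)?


Per alternative of S: FIRST(aA) = {a}; FIRST(Bd) = {d}
FIRST(S) = {a, d}


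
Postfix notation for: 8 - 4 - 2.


Left to right (same or higher precedence on left)
Postfix: 8 4 - 2 -


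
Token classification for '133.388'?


Pattern: digits with a decimal point
Type: FLOAT_LITERAL


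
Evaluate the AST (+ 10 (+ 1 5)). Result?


Evaluate inner: (+ 1 5) = 6
Evaluate root: (+ 10 6) = 16
Result: 16


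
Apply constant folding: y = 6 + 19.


6 + 19 = 25 at compile time
Optimized: y = 25


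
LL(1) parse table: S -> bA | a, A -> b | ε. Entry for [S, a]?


For [S, a]: 'a' ∈ FIRST(a)
Entry: S -> a


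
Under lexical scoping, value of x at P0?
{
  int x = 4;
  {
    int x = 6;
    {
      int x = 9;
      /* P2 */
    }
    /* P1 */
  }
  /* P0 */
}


x declared in the same block as P0
x = 4


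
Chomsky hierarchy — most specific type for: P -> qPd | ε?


Single nonterminal LHS, but q^n d^n is not regular
Classification: Type 2 (Context-Free)


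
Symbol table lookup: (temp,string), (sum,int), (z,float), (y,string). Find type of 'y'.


Lookup 'y' → type string


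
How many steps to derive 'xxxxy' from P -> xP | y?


Derivation: P => xP => xxP => xxxP => xxxxP => xxxxy
Steps: 5


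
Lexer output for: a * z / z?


Scan left to right, longest-match per lexeme
Tokens: ID(a), OP(*), ID(z), OP(/), ID(z)


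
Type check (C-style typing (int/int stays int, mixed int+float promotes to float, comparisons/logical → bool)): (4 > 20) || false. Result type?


Operand types: bool || bool
Rule: logical operators take bool operands and yield bool
Result type: bool


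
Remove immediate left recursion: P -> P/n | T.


Left-recursive alternatives: P/n; non-recursive: T
Introduce P': P -> TP', P' -> /nP' | ε


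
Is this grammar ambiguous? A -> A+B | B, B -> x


precedence layered via separate nonterminal B: deterministic
Unambiguous


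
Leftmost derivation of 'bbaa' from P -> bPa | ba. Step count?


Derivation: P => bPa => bbaa
Steps: 2


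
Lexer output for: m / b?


Scan left to right, longest-match per lexeme
Tokens: ID(m), OP(/), ID(b)


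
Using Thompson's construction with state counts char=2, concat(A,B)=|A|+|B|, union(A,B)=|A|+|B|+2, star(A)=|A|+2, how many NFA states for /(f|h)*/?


Syntax tree has 2 char leaf(s), 1 union(s), 1 star(s)
chars contribute 2×2 = 4; each union adds +2; each star adds +2
Total: 4 + 2 + 2 = 8 states


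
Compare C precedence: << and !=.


'<<' is shift (level 8); '!=' is equality (level 6)
Higher level binds tighter
'<<' has higher precedence than '!='


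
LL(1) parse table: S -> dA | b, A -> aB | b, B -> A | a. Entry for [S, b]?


For [S, b]: 'b' ∈ FIRST(b)
Entry: S -> b


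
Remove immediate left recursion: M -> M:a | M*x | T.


Left-recursive alternatives: M:a, M*x; non-recursive: T
Introduce M': M -> TM', M' -> :aM' | *xM' | ε


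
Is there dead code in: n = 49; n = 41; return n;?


first assignment to n is overwritten before any read
Dead: 'n = 49'


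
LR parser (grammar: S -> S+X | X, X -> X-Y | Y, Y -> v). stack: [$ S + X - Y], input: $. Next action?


handle 'X-Y' on top
Action: reduce (X -> X-Y)


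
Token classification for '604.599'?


Pattern: digits with a decimal point
Type: FLOAT_LITERAL


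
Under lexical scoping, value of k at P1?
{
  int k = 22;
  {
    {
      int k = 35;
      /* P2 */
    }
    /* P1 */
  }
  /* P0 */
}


P1's block does not declare k; resolves to the enclosing declaration at depth 0
k = 22


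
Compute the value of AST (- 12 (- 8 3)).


Evaluate inner: (- 8 3) = 5
Evaluate root: (- 12 5) = 7
Result: 7


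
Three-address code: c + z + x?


Break into single-operator statements:
t1 = c + z
t2 = t1 + x


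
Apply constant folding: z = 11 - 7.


11 - 7 = 4 at compile time
Optimized: z = 4


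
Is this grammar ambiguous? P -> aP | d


right-linear, alternatives start with distinct terminals 'a' vs 'd': unique leftmost derivation
Unambiguous


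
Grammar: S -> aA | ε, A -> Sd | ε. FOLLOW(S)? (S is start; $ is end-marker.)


$ ∈ FOLLOW(S). For each A -> αBβ: add FIRST(β)\{ε} to FOLLOW(B); if β nullable, add FOLLOW(A).
FOLLOW(S) = {$, d}


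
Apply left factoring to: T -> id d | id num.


Common prefix: 'id'
Factored: T -> id T', T' -> d | num


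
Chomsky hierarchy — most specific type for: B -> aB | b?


Right-linear: every RHS is a terminal or a terminal followed by one nonterminal
Classification: Type 3 (Regular)


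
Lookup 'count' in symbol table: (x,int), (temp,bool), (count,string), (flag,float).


Lookup 'count' → type string


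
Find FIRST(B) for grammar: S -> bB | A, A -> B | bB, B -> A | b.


Per alternative of B: FIRST(A) = {b}; FIRST(b) = {b}
FIRST(B) = {b}


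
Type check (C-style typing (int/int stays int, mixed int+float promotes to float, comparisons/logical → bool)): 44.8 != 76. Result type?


Operand types: float != int
Rule: comparison yields bool
Result type: bool


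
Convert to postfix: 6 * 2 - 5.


Left to right (same or higher precedence on left)
Postfix: 6 2 * 5 -


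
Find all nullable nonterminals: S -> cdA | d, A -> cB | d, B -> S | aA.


A nonterminal is nullable iff some alternative derives ε (directly, or every symbol in it is nullable)
Nullable: {}


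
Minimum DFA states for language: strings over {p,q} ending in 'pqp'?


Track the longest suffix of input matching a prefix of 'pqp': 4 classes (prefixes of length 0..3)
Minimal DFA: 4 states


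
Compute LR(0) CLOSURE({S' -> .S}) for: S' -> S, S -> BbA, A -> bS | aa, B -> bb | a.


Start: S' -> .S
For each item with dot before a nonterminal B, add B -> .γ for every B-production
Closure: [S' -> .S, S -> .BbA, B -> .bb, B -> .a]


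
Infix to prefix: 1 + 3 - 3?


left-to-right (same/higher precedence on left): tree is (- (+ 1 3) 3)
Prefix: - + 1 3 3


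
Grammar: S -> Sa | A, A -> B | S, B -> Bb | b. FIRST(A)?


Per alternative of A: FIRST(B) = {b}; FIRST(S) = {b}
FIRST(A) = {b}


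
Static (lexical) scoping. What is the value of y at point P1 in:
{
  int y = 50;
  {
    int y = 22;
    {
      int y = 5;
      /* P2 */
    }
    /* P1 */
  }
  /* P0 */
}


y declared in the same block as P1
y = 22


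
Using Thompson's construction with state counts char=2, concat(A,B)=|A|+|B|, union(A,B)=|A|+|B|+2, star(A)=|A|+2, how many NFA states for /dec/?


Syntax tree has 3 char leaf(s), 0 union(s), 0 star(s)
chars contribute 3×2 = 6; each union adds +2; each star adds +2
Total: 6 + 0 + 0 = 6 states


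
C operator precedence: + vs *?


'*' is multiplicative (level 10); '+' is additive (level 9)
Higher level binds tighter
'*' has higher precedence than '+'


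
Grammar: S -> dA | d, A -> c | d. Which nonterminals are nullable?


A nonterminal is nullable iff some alternative derives ε (directly, or every symbol in it is nullable)
Nullable: {}


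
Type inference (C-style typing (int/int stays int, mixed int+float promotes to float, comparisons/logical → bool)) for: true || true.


Operand types: bool || bool
Rule: logical operators take bool operands and yield bool
Result type: bool


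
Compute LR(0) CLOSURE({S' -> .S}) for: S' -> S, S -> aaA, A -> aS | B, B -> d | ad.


Start: S' -> .S
For each item with dot before a nonterminal B, add B -> .γ for every B-production
Closure: [S' -> .S, S -> .aaA]


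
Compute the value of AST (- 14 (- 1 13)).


Evaluate inner: (- 1 13) = -12
Evaluate root: (- 14 -12) = 26
Result: 26


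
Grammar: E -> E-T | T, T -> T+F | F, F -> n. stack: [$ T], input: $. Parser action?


lookahead ∉ {+} so T won't extend; reduce E -> T
Action: reduce (E -> T)


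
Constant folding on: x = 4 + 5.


4 + 5 = 9 at compile time
Optimized: x = 9


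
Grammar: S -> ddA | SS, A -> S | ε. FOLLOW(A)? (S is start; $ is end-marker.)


$ ∈ FOLLOW(S). For each A -> αBβ: add FIRST(β)\{ε} to FOLLOW(B); if β nullable, add FOLLOW(A).
FOLLOW(A) = {$, d}


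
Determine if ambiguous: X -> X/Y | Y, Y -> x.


precedence layered via separate nonterminal Y: deterministic
Unambiguous


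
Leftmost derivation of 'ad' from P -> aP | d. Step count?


Derivation: P => aP => ad
Steps: 2


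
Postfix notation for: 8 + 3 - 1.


Left to right (same or higher precedence on left)
Postfix: 8 3 + 1 -


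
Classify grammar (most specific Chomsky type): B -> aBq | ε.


Single nonterminal LHS, but a^n q^n is not regular
Classification: Type 2 (Context-Free)


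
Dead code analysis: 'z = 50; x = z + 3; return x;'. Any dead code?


z is read by x's definition; x is returned
No dead code


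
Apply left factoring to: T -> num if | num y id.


Common prefix: 'num'
Factored: T -> num T', T' -> if | y id


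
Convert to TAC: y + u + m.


Break into single-operator statements:
t1 = y + u
t2 = t1 + m


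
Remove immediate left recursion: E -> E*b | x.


Left-recursive alternatives: E*b; non-recursive: x
Introduce E': E -> xE', E' -> *bE' | ε


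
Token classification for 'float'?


Pattern: reserved word
Type: KEYWORD


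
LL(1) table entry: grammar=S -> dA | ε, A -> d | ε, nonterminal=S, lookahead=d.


For [S, d]: 'd' ∈ FIRST(dA)
Entry: S -> dA


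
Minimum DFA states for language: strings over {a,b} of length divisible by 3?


Track length mod 3: states 0..2, accept at 0
Minimal DFA: 3 states


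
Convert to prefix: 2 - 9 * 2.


'*' binds tighter: tree is (- 2 (* 9 2))
Prefix: - 2 * 9 2


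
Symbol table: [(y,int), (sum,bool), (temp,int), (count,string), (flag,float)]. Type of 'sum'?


Lookup 'sum' → type bool


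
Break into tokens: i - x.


Scan left to right, longest-match per lexeme
Tokens: ID(i), OP(-), ID(x)


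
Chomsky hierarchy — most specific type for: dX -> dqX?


LHS has context (more than one symbol) and |LHS| ≤ |RHS|
Classification: Type 1 (Context-Sensitive)


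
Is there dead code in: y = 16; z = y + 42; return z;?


y is read by z's definition; z is returned
No dead code


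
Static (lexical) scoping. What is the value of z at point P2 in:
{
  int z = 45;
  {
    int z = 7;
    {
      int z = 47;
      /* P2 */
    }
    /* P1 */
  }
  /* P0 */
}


z declared in the same block as P2
z = 47


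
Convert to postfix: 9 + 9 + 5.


Left to right (same or higher precedence on left)
Postfix: 9 9 + 5 +


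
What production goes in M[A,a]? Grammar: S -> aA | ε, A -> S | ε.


For [A, a]: 'a' ∈ FIRST(S)
Entry: A -> S


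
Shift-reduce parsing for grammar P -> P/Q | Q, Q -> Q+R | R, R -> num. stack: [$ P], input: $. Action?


start symbol P on stack, input exhausted
Action: accept


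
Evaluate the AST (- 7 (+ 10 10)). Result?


Evaluate inner: (+ 10 10) = 20
Evaluate root: (- 7 20) = -13
Result: -13


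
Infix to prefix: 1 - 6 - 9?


left-to-right (same/higher precedence on left): tree is (- (- 1 6) 9)
Prefix: - - 1 6 9


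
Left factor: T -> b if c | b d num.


Common prefix: 'b'
Factored: T -> b T', T' -> if c | d num


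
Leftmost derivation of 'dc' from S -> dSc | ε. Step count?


Derivation: S => dSc => dc
Steps: 2


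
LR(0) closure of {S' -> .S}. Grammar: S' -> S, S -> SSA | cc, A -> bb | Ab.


Start: S' -> .S
For each item with dot before a nonterminal B, add B -> .γ for every B-production
Closure: [S' -> .S, S -> .SSA, S -> .cc]


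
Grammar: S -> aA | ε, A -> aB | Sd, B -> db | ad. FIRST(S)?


Per alternative of S: FIRST(aA) = {a}; FIRST(ε) = {ε}
FIRST(S) = {a, ε}


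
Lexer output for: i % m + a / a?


Scan left to right, longest-match per lexeme
Tokens: ID(i), OP(%), ID(m), OP(+), ID(a), OP(/), ID(a)


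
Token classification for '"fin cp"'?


Pattern: double-quoted sequence
Type: STRING_LITERAL


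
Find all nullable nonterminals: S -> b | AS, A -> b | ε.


A nonterminal is nullable iff some alternative derives ε (directly, or every symbol in it is nullable)
Nullable: {A}


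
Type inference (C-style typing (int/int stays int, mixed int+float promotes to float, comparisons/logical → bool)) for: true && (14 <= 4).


Operand types: bool && bool
Rule: logical operators take bool operands and yield bool
Result type: bool


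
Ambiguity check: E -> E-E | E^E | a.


'a-a^a' has two parse trees (no precedence encoded between - and ^)
Ambiguous


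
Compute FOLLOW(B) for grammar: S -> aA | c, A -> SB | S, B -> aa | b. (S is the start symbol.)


$ ∈ FOLLOW(S). For each A -> αBβ: add FIRST(β)\{ε} to FOLLOW(B); if β nullable, add FOLLOW(A).
FOLLOW(B) = {$, a, b}


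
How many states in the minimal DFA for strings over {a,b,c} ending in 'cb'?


Track the longest suffix of input matching a prefix of 'cb': 3 classes (prefixes of length 0..2)
Minimal DFA: 3 states


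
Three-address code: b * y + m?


Break into single-operator statements:
t1 = b * y
t2 = t1 + m


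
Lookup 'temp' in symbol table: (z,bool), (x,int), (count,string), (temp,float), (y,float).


Lookup 'temp' → type float


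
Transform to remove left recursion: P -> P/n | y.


Left-recursive alternatives: P/n; non-recursive: y
Introduce P': P -> yP', P' -> /nP' | ε


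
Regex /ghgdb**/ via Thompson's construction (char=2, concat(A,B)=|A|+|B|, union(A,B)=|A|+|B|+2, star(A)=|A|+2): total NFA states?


Syntax tree has 5 char leaf(s), 0 union(s), 2 star(s)
chars contribute 5×2 = 10; each union adds +2; each star adds +2
Total: 10 + 0 + 4 = 14 states


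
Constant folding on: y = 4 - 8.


4 - 8 = -4 at compile time
Optimized: y = -4


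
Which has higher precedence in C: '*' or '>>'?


'*' is multiplicative (level 10); '>>' is shift (level 8)
Higher level binds tighter
'*' has higher precedence than '>>'


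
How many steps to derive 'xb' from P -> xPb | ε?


Derivation: P => xPb => xb
Steps: 2


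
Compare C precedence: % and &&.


'%' is multiplicative (level 10); '&&' is logical AND (level 2)
Higher level binds tighter
'%' has higher precedence than '&&'


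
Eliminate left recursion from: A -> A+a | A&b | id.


Left-recursive alternatives: A+a, A&b; non-recursive: id
Introduce A': A -> idA', A' -> +aA' | &bA' | ε


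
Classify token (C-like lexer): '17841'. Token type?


Pattern: digits only
Type: INTEGER_LITERAL


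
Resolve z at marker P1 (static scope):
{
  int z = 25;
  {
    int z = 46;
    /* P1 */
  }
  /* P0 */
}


z declared in the same block as P1
z = 46


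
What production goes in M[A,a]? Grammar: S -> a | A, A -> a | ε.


For [A, a]: 'a' ∈ FIRST(a)
Entry: A -> a


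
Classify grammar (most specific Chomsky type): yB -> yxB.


LHS has context (more than one symbol) and |LHS| ≤ |RHS|
Classification: Type 1 (Context-Sensitive)


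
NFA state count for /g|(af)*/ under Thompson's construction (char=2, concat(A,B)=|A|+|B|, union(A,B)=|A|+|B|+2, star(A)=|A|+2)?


Syntax tree has 3 char leaf(s), 1 union(s), 1 star(s)
chars contribute 3×2 = 6; each union adds +2; each star adds +2
Total: 6 + 2 + 2 = 10 states


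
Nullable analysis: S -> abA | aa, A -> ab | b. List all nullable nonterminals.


A nonterminal is nullable iff some alternative derives ε (directly, or every symbol in it is nullable)
Nullable: {}


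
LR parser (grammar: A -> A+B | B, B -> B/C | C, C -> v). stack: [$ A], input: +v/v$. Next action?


shift '+' to continue A -> A+B
Action: shift


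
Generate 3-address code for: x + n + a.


Break into single-operator statements:
t1 = x + n
t2 = t1 + a


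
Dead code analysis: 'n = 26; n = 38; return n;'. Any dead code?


first assignment to n is overwritten before any read
Dead: 'n = 26'


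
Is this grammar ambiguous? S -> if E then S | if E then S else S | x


dangling else: 'if E then if E then x else x' parses two ways
Ambiguous


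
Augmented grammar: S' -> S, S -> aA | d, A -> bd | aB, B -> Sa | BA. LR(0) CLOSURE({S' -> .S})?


Start: S' -> .S
For each item with dot before a nonterminal B, add B -> .γ for every B-production
Closure: [S' -> .S, S -> .aA, S -> .d]


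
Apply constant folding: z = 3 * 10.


3 * 10 = 30 at compile time
Optimized: z = 30


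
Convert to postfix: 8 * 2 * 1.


Left to right (same or higher precedence on left)
Postfix: 8 2 * 1 *


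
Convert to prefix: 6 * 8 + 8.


left-to-right (same/higher precedence on left): tree is (+ (* 6 8) 8)
Prefix: + * 6 8 8


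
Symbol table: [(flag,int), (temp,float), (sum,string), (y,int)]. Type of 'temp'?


Lookup 'temp' → type float


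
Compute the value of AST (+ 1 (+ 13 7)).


Evaluate inner: (+ 13 7) = 20
Evaluate root: (+ 1 20) = 21
Result: 21


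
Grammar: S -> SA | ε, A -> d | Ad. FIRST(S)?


Per alternative of S: FIRST(SA) = {d}; FIRST(ε) = {ε}
FIRST(S) = {d, ε}


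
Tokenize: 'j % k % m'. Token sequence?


Scan left to right, longest-match per lexeme
Tokens: ID(j), OP(%), ID(k), OP(%), ID(m)


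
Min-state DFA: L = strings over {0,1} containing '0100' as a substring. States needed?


KMP-style automaton: 4 progress states + 1 absorbing accept = 5
Minimal DFA: 5 states


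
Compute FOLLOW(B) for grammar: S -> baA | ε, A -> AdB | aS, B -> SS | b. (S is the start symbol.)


$ ∈ FOLLOW(S). For each A -> αBβ: add FIRST(β)\{ε} to FOLLOW(B); if β nullable, add FOLLOW(A).
FOLLOW(B) = {$, b, d}


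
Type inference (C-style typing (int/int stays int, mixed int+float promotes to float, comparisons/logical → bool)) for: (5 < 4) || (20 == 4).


Operand types: bool || bool
Rule: logical operators take bool operands and yield bool
Result type: bool


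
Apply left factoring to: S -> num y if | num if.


Common prefix: 'num'
Factored: S -> num S', S' -> y if | if


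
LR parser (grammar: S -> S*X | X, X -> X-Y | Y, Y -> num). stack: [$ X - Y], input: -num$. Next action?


handle 'X-Y' on top
Action: reduce (X -> X-Y)


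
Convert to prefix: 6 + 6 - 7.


left-to-right (same/higher precedence on left): tree is (- (+ 6 6) 7)
Prefix: - + 6 6 7


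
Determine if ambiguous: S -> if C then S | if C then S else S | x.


dangling else: 'if C then if C then x else x' parses two ways
Ambiguous


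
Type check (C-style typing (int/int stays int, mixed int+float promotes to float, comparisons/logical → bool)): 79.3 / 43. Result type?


Operand types: float / int
Rule: mixed int/float promotes to float; int/int stays int
Result type: float


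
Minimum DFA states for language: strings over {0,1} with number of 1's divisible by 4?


Track (count of 1) mod 4: states 0..3, accept at 0
Minimal DFA: 4 states


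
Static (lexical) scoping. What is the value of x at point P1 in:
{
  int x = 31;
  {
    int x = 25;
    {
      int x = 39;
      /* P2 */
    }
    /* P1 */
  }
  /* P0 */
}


x declared in the same block as P1
x = 25


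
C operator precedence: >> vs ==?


'>>' is shift (level 8); '==' is equality (level 6)
Higher level binds tighter
'>>' has higher precedence than '=='


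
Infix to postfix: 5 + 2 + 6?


Left to right (same or higher precedence on left)
Postfix: 5 2 + 6 +


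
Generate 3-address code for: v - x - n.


Break into single-operator statements:
t1 = v - x
t2 = t1 - n


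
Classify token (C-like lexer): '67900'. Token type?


Pattern: digits only
Type: INTEGER_LITERAL


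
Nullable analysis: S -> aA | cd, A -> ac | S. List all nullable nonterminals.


A nonterminal is nullable iff some alternative derives ε (directly, or every symbol in it is nullable)
Nullable: {}


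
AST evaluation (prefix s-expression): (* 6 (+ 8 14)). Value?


Evaluate inner: (+ 8 14) = 22
Evaluate root: (* 6 22) = 132
Result: 132


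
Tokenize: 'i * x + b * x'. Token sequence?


Scan left to right, longest-match per lexeme
Tokens: ID(i), OP(*), ID(x), OP(+), ID(b), OP(*), ID(x)


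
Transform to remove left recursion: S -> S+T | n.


Left-recursive alternatives: S+T; non-recursive: n
Introduce S': S -> nS', S' -> +TS' | ε


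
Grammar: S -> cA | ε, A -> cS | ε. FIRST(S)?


Per alternative of S: FIRST(cA) = {c}; FIRST(ε) = {ε}
FIRST(S) = {c, ε}


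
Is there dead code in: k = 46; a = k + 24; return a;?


k is read by a's definition; a is returned
No dead code


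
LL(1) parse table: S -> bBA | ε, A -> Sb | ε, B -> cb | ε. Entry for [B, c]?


For [B, c]: 'c' ∈ FIRST(cb)
Entry: B -> cb


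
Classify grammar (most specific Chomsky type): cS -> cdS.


LHS has context (more than one symbol) and |LHS| ≤ |RHS|
Classification: Type 1 (Context-Sensitive)


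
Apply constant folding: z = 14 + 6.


14 + 6 = 20 at compile time
Optimized: z = 20


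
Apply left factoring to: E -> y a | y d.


Common prefix: 'y'
Factored: E -> y E', E' -> a | d


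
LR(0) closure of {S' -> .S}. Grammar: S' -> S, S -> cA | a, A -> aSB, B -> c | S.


Start: S' -> .S
For each item with dot before a nonterminal B, add B -> .γ for every B-production
Closure: [S' -> .S, S -> .cA, S -> .a]


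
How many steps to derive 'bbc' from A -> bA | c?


Derivation: A => bA => bbA => bbc
Steps: 3


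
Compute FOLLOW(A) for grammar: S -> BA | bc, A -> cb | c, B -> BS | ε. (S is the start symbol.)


$ ∈ FOLLOW(S). For each A -> αBβ: add FIRST(β)\{ε} to FOLLOW(B); if β nullable, add FOLLOW(A).
FOLLOW(A) = {$, b, c}


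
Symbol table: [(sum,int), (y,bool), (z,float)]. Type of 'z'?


Lookup 'z' → type float


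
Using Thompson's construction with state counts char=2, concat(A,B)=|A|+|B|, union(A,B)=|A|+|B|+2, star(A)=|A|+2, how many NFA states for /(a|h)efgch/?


Syntax tree has 7 char leaf(s), 1 union(s), 0 star(s)
chars contribute 7×2 = 14; each union adds +2; each star adds +2
Total: 14 + 2 + 0 = 16 states


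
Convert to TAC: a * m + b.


Break into single-operator statements:
t1 = a * m
t2 = t1 + b


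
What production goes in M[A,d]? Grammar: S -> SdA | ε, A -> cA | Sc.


For [A, d]: 'd' ∈ FIRST(Sc)
Entry: A -> Sc


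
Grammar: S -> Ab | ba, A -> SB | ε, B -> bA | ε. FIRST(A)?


Per alternative of A: FIRST(SB) = {b}; FIRST(ε) = {ε}
FIRST(A) = {b, ε}


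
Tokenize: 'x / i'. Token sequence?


Scan left to right, longest-match per lexeme
Tokens: ID(x), OP(/), ID(i)


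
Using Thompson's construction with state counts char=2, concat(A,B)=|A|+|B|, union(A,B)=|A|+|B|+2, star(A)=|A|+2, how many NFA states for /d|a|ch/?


Syntax tree has 4 char leaf(s), 2 union(s), 0 star(s)
chars contribute 4×2 = 8; each union adds +2; each star adds +2
Total: 8 + 4 + 0 = 12 states


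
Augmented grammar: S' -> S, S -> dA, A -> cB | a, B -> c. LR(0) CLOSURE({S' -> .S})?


Start: S' -> .S
For each item with dot before a nonterminal B, add B -> .γ for every B-production
Closure: [S' -> .S, S -> .dA]


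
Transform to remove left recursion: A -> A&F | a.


Left-recursive alternatives: A&F; non-recursive: a
Introduce A': A -> aA', A' -> &FA' | ε


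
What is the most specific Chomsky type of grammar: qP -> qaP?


LHS has context (more than one symbol) and |LHS| ≤ |RHS|
Classification: Type 1 (Context-Sensitive)


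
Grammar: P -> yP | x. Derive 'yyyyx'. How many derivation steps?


Derivation: P => yP => yyP => yyyP => yyyyP => yyyyx
Steps: 5


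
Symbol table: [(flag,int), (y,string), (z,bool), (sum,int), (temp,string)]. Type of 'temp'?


Lookup 'temp' → type string


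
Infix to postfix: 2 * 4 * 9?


Left to right (same or higher precedence on left)
Postfix: 2 4 * 9 *


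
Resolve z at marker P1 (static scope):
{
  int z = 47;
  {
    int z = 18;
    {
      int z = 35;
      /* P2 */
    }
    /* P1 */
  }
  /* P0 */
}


z declared in the same block as P1
z = 18


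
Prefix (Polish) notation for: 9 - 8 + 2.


left-to-right (same/higher precedence on left): tree is (+ (- 9 8) 2)
Prefix: + - 9 8 2


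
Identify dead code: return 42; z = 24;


statement follows a return and is unreachable
Dead: 'z = 24'


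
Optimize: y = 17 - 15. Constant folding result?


17 - 15 = 2 at compile time
Optimized: y = 2


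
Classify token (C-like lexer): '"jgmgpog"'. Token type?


Pattern: double-quoted sequence
Type: STRING_LITERAL


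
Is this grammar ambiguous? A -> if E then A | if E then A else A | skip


dangling else: 'if E then if E then skip else skip' parses two ways
Ambiguous


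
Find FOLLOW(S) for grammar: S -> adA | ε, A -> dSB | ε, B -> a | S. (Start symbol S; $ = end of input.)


$ ∈ FOLLOW(S). For each A -> αBβ: add FIRST(β)\{ε} to FOLLOW(B); if β nullable, add FOLLOW(A).
FOLLOW(S) = {$, a}


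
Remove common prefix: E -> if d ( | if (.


Common prefix: 'if'
Factored: E -> if E', E' -> d ( | (


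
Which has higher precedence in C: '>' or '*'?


'*' is multiplicative (level 10); '>' is relational (level 7)
Higher level binds tighter
'*' has higher precedence than '>'


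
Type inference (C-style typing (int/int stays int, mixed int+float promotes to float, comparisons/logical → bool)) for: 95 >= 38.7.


Operand types: int >= float
Rule: comparison yields bool
Result type: bool


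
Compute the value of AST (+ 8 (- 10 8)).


Evaluate inner: (- 10 8) = 2
Evaluate root: (+ 8 2) = 10
Result: 10


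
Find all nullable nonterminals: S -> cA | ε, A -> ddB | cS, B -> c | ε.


A nonterminal is nullable iff some alternative derives ε (directly, or every symbol in it is nullable)
Nullable: {B, S}


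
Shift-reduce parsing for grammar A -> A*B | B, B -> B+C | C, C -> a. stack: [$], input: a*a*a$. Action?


no handle on stack; shift 'a'
Action: shift


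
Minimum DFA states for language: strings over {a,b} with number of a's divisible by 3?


Track (count of a) mod 3: states 0..2, accept at 0
Minimal DFA: 3 states


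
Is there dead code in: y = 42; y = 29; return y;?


first assignment to y is overwritten before any read
Dead: 'y = 42'


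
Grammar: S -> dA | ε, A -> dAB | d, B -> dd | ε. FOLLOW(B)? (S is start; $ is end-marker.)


$ ∈ FOLLOW(S). For each A -> αBβ: add FIRST(β)\{ε} to FOLLOW(B); if β nullable, add FOLLOW(A).
FOLLOW(B) = {$, d}


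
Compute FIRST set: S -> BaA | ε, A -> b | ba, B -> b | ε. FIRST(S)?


Per alternative of S: FIRST(BaA) = {a, b}; FIRST(ε) = {ε}
FIRST(S) = {a, b, ε}


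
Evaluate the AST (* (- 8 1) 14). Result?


Evaluate inner: (- 8 1) = 7
Evaluate root: (* 7 14) = 98
Result: 98


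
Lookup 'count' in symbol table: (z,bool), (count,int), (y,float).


Lookup 'count' → type int


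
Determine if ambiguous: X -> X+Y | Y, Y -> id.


precedence layered via separate nonterminal Y: deterministic
Unambiguous


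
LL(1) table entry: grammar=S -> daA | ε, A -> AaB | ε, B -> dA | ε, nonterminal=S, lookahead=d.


For [S, d]: 'd' ∈ FIRST(daA)
Entry: S -> daA


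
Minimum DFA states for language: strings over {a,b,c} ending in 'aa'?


Track the longest suffix of input matching a prefix of 'aa': 3 classes (prefixes of length 0..2)
Minimal DFA: 3 states


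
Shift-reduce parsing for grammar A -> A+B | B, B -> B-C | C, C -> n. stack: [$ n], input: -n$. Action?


'n' on top is the handle for C -> n
Action: reduce (C -> n)


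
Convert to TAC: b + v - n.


Break into single-operator statements:
t1 = b + v
t2 = t1 - n


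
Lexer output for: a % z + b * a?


Scan left to right, longest-match per lexeme
Tokens: ID(a), OP(%), ID(z), OP(+), ID(b), OP(*), ID(a)


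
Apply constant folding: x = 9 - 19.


9 - 19 = -10 at compile time
Optimized: x = -10


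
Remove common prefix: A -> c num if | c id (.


Common prefix: 'c'
Factored: A -> c A', A' -> num if | id (


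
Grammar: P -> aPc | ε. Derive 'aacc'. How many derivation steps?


Derivation: P => aPc => aaPcc => aacc
Steps: 3


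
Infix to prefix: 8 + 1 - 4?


left-to-right (same/higher precedence on left): tree is (- (+ 8 1) 4)
Prefix: - + 8 1 4


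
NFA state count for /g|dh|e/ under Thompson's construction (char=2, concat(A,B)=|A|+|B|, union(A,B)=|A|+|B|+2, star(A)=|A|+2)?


Syntax tree has 4 char leaf(s), 2 union(s), 0 star(s)
chars contribute 4×2 = 8; each union adds +2; each star adds +2
Total: 8 + 4 + 0 = 12 states


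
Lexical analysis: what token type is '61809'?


Pattern: digits only
Type: INTEGER_LITERAL


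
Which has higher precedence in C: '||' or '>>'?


'>>' is shift (level 8); '||' is logical OR (level 1)
Higher level binds tighter
'>>' has higher precedence than '||'


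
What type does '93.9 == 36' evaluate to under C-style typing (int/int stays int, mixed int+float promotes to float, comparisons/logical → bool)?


Operand types: float == int
Rule: comparison yields bool
Result type: bool


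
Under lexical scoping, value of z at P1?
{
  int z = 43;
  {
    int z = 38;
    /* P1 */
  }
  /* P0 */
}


z declared in the same block as P1
z = 38


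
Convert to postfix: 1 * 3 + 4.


Left to right (same or higher precedence on left)
Postfix: 1 3 * 4 +


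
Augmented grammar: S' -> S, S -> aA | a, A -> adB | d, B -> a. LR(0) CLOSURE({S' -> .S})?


Start: S' -> .S
For each item with dot before a nonterminal B, add B -> .γ for every B-production
Closure: [S' -> .S, S -> .aA, S -> .a]


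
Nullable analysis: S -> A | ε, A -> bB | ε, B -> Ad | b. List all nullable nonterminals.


A nonterminal is nullable iff some alternative derives ε (directly, or every symbol in it is nullable)
Nullable: {A, S}


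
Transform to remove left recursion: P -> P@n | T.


Left-recursive alternatives: P@n; non-recursive: T
Introduce P': P -> TP', P' -> @nP' | ε


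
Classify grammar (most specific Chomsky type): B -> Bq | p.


Left-linear: every RHS is a terminal or one nonterminal followed by a terminal
Classification: Type 3 (Regular)


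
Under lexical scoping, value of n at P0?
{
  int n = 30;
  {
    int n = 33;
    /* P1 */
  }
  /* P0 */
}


n declared in the same block as P0
n = 30


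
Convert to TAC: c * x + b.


Break into single-operator statements:
t1 = c * x
t2 = t1 + b


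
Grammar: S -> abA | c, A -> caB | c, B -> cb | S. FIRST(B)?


Per alternative of B: FIRST(cb) = {c}; FIRST(S) = {a, c}
FIRST(B) = {a, c}


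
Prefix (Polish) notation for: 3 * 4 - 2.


left-to-right (same/higher precedence on left): tree is (- (* 3 4) 2)
Prefix: - * 3 4 2


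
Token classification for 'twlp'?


Pattern: letter/underscore followed by alphanumerics, not a keyword
Type: IDENTIFIER


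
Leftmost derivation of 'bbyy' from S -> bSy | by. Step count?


Derivation: S => bSy => bbyy
Steps: 2


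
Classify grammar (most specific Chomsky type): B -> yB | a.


Right-linear: every RHS is a terminal or a terminal followed by one nonterminal
Classification: Type 3 (Regular)


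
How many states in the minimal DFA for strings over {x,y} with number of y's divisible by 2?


Track (count of y) mod 2: states 0..1, accept at 0
Minimal DFA: 2 states


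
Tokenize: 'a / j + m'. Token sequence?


Scan left to right, longest-match per lexeme
Tokens: ID(a), OP(/), ID(j), OP(+), ID(m)


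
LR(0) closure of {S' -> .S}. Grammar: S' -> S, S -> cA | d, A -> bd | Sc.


Start: S' -> .S
For each item with dot before a nonterminal B, add B -> .γ for every B-production
Closure: [S' -> .S, S -> .cA, S -> .d]


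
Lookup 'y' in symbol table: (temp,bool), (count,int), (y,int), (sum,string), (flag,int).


Lookup 'y' → type int


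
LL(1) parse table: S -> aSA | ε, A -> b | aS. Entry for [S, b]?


For [S, b]: ε is nullable and 'b' ∈ FOLLOW(S)
Entry: S -> ε


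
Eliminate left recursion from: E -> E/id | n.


Left-recursive alternatives: E/id; non-recursive: n
Introduce E': E -> nE', E' -> /idE' | ε


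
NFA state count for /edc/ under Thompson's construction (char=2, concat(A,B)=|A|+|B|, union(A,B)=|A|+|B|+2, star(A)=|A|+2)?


Syntax tree has 3 char leaf(s), 0 union(s), 0 star(s)
chars contribute 3×2 = 6; each union adds +2; each star adds +2
Total: 6 + 0 + 0 = 6 states


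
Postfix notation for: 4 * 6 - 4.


Left to right (same or higher precedence on left)
Postfix: 4 6 * 4 -


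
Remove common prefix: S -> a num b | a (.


Common prefix: 'a'
Factored: S -> a S', S' -> num b | (


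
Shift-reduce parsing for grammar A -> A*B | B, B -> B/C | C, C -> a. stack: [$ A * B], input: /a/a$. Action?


'/' can extend B; shift to build B -> B/C
Action: shift
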